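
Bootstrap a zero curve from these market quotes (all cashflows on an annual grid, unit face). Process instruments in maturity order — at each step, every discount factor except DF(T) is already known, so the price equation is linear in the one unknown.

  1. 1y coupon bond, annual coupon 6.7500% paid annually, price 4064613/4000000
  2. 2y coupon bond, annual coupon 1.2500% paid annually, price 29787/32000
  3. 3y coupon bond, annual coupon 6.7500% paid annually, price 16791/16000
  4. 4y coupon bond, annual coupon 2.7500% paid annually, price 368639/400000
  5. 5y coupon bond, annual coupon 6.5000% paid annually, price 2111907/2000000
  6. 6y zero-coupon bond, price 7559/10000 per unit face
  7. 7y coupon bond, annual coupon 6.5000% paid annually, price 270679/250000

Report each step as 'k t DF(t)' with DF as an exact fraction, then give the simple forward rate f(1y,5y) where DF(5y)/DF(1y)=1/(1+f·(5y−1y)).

1 1 9519/10000
2 2 2269/2500
3 3 1731/2000
4 4 103/125
5 5 7749/10000
6 6 7559/10000
7 7 3533/5000
f(1y,5y) = ((9519/10000)/(7749/10000) − 1)/(4) = 295/5166 ≈ 5.7104%

step 1 [1y] bond c/1=27/400: DF=(4064613/4000000 − 27/400·(0))/(1+27/400) = 9519/10000 ≈ 0.951900
step 2 [2y] bond c/1=1/80: DF=(29787/32000 − 1/80·(0.951900))/(1+1/80) = 2269/2500 ≈ 0.907600
step 3 [3y] bond c/1=27/400: DF=(16791/16000 − 27/400·(0.951900+0.907600))/(1+27/400) = 1731/2000 ≈ 0.865500
step 4 [4y] bond c/1=11/400: DF=(368639/400000 − 11/400·(0.951900+0.907600+0.865500))/(1+11/400) = 103/125 ≈ 0.824000
step 5 [5y] bond c/1=13/200: DF=(2111907/2000000 − 13/200·(0.951900+0.907600+0.865500+0.824000))/(1+13/200) = 7749/10000 ≈ 0.774900
step 6 [6y] zero: DF = P = 7559/10000 ≈ 0.755900
step 7 [7y] bond c/1=13/200: DF=(270679/250000 − 13/200·(0.951900+0.907600+0.865500+0.824000+0.774900+0.755900))/(1+13/200) = 3533/5000 ≈ 0.706600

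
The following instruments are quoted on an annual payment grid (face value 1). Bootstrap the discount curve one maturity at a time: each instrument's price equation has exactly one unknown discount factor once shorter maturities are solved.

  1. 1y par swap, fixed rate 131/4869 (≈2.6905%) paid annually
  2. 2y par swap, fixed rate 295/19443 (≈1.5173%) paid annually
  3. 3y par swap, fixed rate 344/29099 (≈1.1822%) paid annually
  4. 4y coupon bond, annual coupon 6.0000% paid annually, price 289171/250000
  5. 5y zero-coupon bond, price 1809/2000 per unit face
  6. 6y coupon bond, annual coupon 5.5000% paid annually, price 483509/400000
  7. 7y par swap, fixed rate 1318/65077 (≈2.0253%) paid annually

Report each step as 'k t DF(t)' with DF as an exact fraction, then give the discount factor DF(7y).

1 1 4869/5000
2 2 1941/2000
3 3 1207/1250
4 4 1853/2000
5 5 1809/2000
6 6 4493/5000
7 7 4341/5000
DF(7y) = 4341/5000 ≈ 0.868200

step 1 [1y] swap r/1=131/4869: DF=(1 − 131/4869·(0))/(1+131/4869) = 4869/5000 ≈ 0.973800
step 2 [2y] swap r/1=295/19443: DF=(1 − 295/19443·(0.973800))/(1+295/19443) = 1941/2000 ≈ 0.970500
step 3 [3y] swap r/1=344/29099: DF=(1 − 344/29099·(0.973800+0.970500))/(1+344/29099) = 1207/1250 ≈ 0.965600
step 4 [4y] bond c/1=3/50: DF=(289171/250000 − 3/50·(0.973800+0.970500+0.965600))/(1+3/50) = 1853/2000 ≈ 0.926500
step 5 [5y] zero: DF = P = 1809/2000 ≈ 0.904500
step 6 [6y] bond c/1=11/200: DF=(483509/400000 − 11/200·(0.973800+0.970500+0.965600+0.926500+0.904500))/(1+11/200) = 4493/5000 ≈ 0.898600
step 7 [7y] swap r/1=1318/65077: DF=(1 − 1318/65077·(0.973800+0.970500+0.965600+0.926500+0.904500+0.898600))/(1+1318/65077) = 4341/5000 ≈ 0.868200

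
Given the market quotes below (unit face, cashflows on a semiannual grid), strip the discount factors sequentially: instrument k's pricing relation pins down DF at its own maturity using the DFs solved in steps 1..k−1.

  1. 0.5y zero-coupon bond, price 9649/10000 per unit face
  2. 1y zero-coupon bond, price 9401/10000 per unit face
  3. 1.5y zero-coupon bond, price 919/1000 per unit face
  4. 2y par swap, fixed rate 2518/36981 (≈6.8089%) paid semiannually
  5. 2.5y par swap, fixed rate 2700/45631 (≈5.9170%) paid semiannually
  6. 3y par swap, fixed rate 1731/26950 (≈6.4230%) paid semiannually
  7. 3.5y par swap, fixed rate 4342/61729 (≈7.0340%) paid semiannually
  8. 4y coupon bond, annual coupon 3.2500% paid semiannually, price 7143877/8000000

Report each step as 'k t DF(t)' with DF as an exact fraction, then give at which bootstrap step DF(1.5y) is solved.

step 1 [0.5y] zero: DF = P = 9649/10000 ≈ 0.964900
step 2 [1y] zero: DF = P = 9401/10000 ≈ 0.940100
step 3 [1.5y] zero: DF = P = 919/1000 ≈ 0.919000
step 4 [2y] swap r/2=1259/36981: DF=(1 − 1259/36981·(0.964900+0.940100+0.919000))/(1+1259/36981) = 8741/10000 ≈ 0.874100
step 5 [2.5y] swap r/2=1350/45631: DF=(1 − 1350/45631·(0.964900+0.940100+0.919000+0.874100))/(1+1350/45631) = 173/200 ≈ 0.865000
step 6 [3y] swap r/2=1731/53900: DF=(1 − 1731/53900·(0.964900+0.940100+0.919000+0.874100+0.865000))/(1+1731/53900) = 8269/10000 ≈ 0.826900
step 7 [3.5y] swap r/2=2171/61729: DF=(1 − 2171/61729·(0.964900+0.940100+0.919000+0.874100+0.865000+0.826900))/(1+2171/61729) = 7829/10000 ≈ 0.782900
step 8 [4y] bond c/2=13/800: DF=(7143877/8000000 − 13/800·(0.964900+0.940100+0.919000+0.874100+0.865000+0.826900+0.782900))/(1+13/800) = 39/50 ≈ 0.780000

1 1/2 9649/10000
2 1 9401/10000
3 3/2 919/1000
4 2 8741/10000
5 5/2 173/200
6 3 8269/10000
7 7/2 7829/10000
8 4 39/50
DF(1.5y) is solved at step 3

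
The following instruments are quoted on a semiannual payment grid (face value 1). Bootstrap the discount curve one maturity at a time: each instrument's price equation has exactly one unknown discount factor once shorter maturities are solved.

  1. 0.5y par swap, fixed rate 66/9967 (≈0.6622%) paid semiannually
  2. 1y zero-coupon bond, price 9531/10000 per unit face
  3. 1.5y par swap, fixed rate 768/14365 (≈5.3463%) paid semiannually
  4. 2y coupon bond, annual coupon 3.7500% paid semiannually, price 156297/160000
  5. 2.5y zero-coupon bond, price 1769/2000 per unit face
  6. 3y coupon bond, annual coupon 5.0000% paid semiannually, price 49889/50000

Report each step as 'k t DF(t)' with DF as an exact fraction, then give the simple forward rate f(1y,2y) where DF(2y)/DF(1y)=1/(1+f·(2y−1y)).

1 1/2 9967/10000
2 1 9531/10000
3 3/2 577/625
4 2 453/500
5 5/2 1769/2000
6 3 8597/10000
f(1y,2y) = ((9531/10000)/(453/500) − 1)/(1) = 157/3020 ≈ 5.1987%

step 1 [0.5y] swap r/2=33/9967: DF=(1 − 33/9967·(0))/(1+33/9967) = 9967/10000 ≈ 0.996700
step 2 [1y] zero: DF = P = 9531/10000 ≈ 0.953100
step 3 [1.5y] swap r/2=384/14365: DF=(1 − 384/14365·(0.996700+0.953100))/(1+384/14365) = 577/625 ≈ 0.923200
step 4 [2y] bond c/2=3/160: DF=(156297/160000 − 3/160·(0.996700+0.953100+0.923200))/(1+3/160) = 453/500 ≈ 0.906000
step 5 [2.5y] zero: DF = P = 1769/2000 ≈ 0.884500
step 6 [3y] bond c/2=1/40: DF=(49889/50000 − 1/40·(0.996700+0.953100+0.923200+0.906000+0.884500))/(1+1/40) = 8597/10000 ≈ 0.859700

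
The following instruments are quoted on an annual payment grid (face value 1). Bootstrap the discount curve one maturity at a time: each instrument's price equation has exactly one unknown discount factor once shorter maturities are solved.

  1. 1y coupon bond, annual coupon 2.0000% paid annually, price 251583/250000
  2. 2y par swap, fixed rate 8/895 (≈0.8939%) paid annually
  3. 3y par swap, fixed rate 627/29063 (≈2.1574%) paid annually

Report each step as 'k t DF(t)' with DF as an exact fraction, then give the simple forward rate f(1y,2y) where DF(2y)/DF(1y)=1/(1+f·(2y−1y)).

1 1 4933/5000
2 2 614/625
3 3 9373/10000
f(1y,2y) = ((4933/5000)/(614/625) − 1)/(1) = 21/4912 ≈ 0.4275%

step 1 [1y] bond c/1=1/50: DF=(251583/250000 − 1/50·(0))/(1+1/50) = 4933/5000 ≈ 0.986600
step 2 [2y] swap r/1=8/895: DF=(1 − 8/895·(0.986600))/(1+8/895) = 614/625 ≈ 0.982400
step 3 [3y] swap r/1=627/29063: DF=(1 − 627/29063·(0.986600+0.982400))/(1+627/29063) = 9373/10000 ≈ 0.937300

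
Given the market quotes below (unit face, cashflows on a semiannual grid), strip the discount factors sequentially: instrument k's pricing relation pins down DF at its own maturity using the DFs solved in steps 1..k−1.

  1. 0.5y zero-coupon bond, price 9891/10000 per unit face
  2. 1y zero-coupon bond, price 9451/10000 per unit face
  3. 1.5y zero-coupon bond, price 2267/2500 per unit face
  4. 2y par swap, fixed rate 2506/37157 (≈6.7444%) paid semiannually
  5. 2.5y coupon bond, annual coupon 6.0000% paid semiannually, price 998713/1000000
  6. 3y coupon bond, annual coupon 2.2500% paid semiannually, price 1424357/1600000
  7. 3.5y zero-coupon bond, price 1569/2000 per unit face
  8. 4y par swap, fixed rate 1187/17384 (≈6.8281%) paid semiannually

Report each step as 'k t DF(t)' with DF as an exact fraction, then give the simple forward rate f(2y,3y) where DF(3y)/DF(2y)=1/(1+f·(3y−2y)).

1 1/2 9891/10000
2 1 9451/10000
3 3/2 2267/2500
4 2 8747/10000
5 5/2 4307/5000
6 3 4147/5000
7 7/2 1569/2000
8 4 3813/5000
f(2y,3y) = ((8747/10000)/(4147/5000) − 1)/(1) = 453/8294 ≈ 5.4618%

step 1 [0.5y] zero: DF = P = 9891/10000 ≈ 0.989100
step 2 [1y] zero: DF = P = 9451/10000 ≈ 0.945100
step 3 [1.5y] zero: DF = P = 2267/2500 ≈ 0.906800
step 4 [2y] swap r/2=1253/37157: DF=(1 − 1253/37157·(0.989100+0.945100+0.906800))/(1+1253/37157) = 8747/10000 ≈ 0.874700
step 5 [2.5y] bond c/2=3/100: DF=(998713/1000000 − 3/100·(0.989100+0.945100+0.906800+0.874700))/(1+3/100) = 4307/5000 ≈ 0.861400
step 6 [3y] bond c/2=9/800: DF=(1424357/1600000 − 9/800·(0.989100+0.945100+0.906800+0.874700+0.861400))/(1+9/800) = 4147/5000 ≈ 0.829400
step 7 [3.5y] zero: DF = P = 1569/2000 ≈ 0.784500
step 8 [4y] swap r/2=1187/34768: DF=(1 − 1187/34768·(0.989100+0.945100+0.906800+0.874700+0.861400+0.829400+0.784500))/(1+1187/34768) = 3813/5000 ≈ 0.762600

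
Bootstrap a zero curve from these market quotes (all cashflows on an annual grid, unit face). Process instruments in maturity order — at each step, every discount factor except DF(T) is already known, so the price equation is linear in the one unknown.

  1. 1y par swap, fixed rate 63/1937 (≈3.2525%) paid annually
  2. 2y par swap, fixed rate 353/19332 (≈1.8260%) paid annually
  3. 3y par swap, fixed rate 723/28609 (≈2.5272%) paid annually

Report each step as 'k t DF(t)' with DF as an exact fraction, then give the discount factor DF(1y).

step 1 [1y] swap r/1=63/1937: DF=(1 − 63/1937·(0))/(1+63/1937) = 1937/2000 ≈ 0.968500
step 2 [2y] swap r/1=353/19332: DF=(1 − 353/19332·(0.968500))/(1+353/19332) = 9647/10000 ≈ 0.964700
step 3 [3y] swap r/1=723/28609: DF=(1 − 723/28609·(0.968500+0.964700))/(1+723/28609) = 9277/10000 ≈ 0.927700

1 1 1937/2000
2 2 9647/10000
3 3 9277/10000
DF(1y) = 1937/2000 ≈ 0.968500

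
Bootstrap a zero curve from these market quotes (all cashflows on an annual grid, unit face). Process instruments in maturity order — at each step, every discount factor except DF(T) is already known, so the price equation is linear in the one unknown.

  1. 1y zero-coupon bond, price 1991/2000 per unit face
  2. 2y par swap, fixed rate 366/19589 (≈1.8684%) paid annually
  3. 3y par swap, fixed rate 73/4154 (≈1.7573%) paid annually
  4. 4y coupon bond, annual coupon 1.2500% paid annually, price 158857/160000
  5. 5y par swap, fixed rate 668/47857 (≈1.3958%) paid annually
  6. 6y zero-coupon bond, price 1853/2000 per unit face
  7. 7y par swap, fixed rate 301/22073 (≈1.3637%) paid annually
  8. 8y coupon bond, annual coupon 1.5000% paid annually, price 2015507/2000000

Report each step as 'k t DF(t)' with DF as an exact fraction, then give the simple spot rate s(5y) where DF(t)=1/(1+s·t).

step 1 [1y] zero: DF = P = 1991/2000 ≈ 0.995500
step 2 [2y] swap r/1=366/19589: DF=(1 − 366/19589·(0.995500))/(1+366/19589) = 4817/5000 ≈ 0.963400
step 3 [3y] swap r/1=73/4154: DF=(1 − 73/4154·(0.995500+0.963400))/(1+73/4154) = 9489/10000 ≈ 0.948900
step 4 [4y] bond c/1=1/80: DF=(158857/160000 − 1/80·(0.995500+0.963400+0.948900))/(1+1/80) = 9447/10000 ≈ 0.944700
step 5 [5y] swap r/1=668/47857: DF=(1 − 668/47857·(0.995500+0.963400+0.948900+0.944700))/(1+668/47857) = 2333/2500 ≈ 0.933200
step 6 [6y] zero: DF = P = 1853/2000 ≈ 0.926500
step 7 [7y] swap r/1=301/22073: DF=(1 − 301/22073·(0.995500+0.963400+0.948900+0.944700+0.933200+0.926500))/(1+301/22073) = 9097/10000 ≈ 0.909700
step 8 [8y] bond c/1=3/200: DF=(2015507/2000000 − 3/200·(0.995500+0.963400+0.948900+0.944700+0.933200+0.926500+0.909700))/(1+3/200) = 179/200 ≈ 0.895000

1 1 1991/2000
2 2 4817/5000
3 3 9489/10000
4 4 9447/10000
5 5 2333/2500
6 6 1853/2000
7 7 9097/10000
8 8 179/200
s(5y) = (1/(2333/2500) − 1)/(5) = 167/11665 ≈ 1.4316%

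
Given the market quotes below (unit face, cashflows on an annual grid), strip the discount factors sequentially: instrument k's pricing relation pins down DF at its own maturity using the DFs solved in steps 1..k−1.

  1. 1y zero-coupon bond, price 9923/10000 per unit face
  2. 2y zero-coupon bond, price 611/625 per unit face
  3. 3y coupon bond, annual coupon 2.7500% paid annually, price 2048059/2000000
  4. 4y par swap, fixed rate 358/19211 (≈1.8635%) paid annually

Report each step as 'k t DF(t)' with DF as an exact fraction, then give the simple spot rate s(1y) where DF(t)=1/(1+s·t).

step 1 [1y] zero: DF = P = 9923/10000 ≈ 0.992300
step 2 [2y] zero: DF = P = 611/625 ≈ 0.977600
step 3 [3y] bond c/1=11/400: DF=(2048059/2000000 − 11/400·(0.992300+0.977600))/(1+11/400) = 9439/10000 ≈ 0.943900
step 4 [4y] swap r/1=358/19211: DF=(1 − 358/19211·(0.992300+0.977600+0.943900))/(1+358/19211) = 2321/2500 ≈ 0.928400

1 1 9923/10000
2 2 611/625
3 3 9439/10000
4 4 2321/2500
s(1y) = (1/(9923/10000) − 1)/(1) = 77/9923 ≈ 0.7760%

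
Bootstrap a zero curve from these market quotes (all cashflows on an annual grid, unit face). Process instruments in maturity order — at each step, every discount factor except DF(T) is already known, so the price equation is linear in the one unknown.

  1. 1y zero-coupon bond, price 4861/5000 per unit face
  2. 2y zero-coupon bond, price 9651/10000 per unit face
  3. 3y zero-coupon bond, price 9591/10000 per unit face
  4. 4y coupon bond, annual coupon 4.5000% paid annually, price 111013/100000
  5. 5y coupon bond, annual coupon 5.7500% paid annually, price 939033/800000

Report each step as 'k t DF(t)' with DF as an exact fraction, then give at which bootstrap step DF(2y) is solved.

1 1 4861/5000
2 2 9651/10000
3 3 9591/10000
4 4 586/625
5 5 1803/2000
DF(2y) is solved at step 2

step 1 [1y] zero: DF = P = 4861/5000 ≈ 0.972200
step 2 [2y] zero: DF = P = 9651/10000 ≈ 0.965100
step 3 [3y] zero: DF = P = 9591/10000 ≈ 0.959100
step 4 [4y] bond c/1=9/200: DF=(111013/100000 − 9/200·(0.972200+0.965100+0.959100))/(1+9/200) = 586/625 ≈ 0.937600
step 5 [5y] bond c/1=23/400: DF=(939033/800000 − 23/400·(0.972200+0.965100+0.959100+0.937600))/(1+23/400) = 1803/2000 ≈ 0.901500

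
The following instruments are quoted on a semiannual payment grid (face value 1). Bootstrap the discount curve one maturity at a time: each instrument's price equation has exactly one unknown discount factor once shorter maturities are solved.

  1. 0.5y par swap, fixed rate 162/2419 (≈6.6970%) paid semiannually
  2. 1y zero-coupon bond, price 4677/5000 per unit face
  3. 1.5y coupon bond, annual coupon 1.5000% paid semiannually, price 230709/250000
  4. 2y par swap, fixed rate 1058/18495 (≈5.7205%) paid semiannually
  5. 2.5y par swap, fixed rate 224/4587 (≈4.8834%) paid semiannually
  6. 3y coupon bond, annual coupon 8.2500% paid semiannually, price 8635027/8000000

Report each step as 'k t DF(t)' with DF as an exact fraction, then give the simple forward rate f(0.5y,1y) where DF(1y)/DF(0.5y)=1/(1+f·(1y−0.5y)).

step 1 [0.5y] swap r/2=81/2419: DF=(1 − 81/2419·(0))/(1+81/2419) = 2419/2500 ≈ 0.967600
step 2 [1y] zero: DF = P = 4677/5000 ≈ 0.935400
step 3 [1.5y] bond c/2=3/400: DF=(230709/250000 − 3/400·(0.967600+0.935400))/(1+3/400) = 4509/5000 ≈ 0.901800
step 4 [2y] swap r/2=529/18495: DF=(1 − 529/18495·(0.967600+0.935400+0.901800))/(1+529/18495) = 4471/5000 ≈ 0.894200
step 5 [2.5y] swap r/2=112/4587: DF=(1 − 112/4587·(0.967600+0.935400+0.901800+0.894200))/(1+112/4587) = 111/125 ≈ 0.888000
step 6 [3y] bond c/2=33/800: DF=(8635027/8000000 − 33/800·(0.967600+0.935400+0.901800+0.894200+0.888000))/(1+33/800) = 8549/10000 ≈ 0.854900

1 1/2 2419/2500
2 1 4677/5000
3 3/2 4509/5000
4 2 4471/5000
5 5/2 111/125
6 3 8549/10000
f(0.5y,1y) = ((2419/2500)/(4677/5000) − 1)/(1/2) = 322/4677 ≈ 6.8848%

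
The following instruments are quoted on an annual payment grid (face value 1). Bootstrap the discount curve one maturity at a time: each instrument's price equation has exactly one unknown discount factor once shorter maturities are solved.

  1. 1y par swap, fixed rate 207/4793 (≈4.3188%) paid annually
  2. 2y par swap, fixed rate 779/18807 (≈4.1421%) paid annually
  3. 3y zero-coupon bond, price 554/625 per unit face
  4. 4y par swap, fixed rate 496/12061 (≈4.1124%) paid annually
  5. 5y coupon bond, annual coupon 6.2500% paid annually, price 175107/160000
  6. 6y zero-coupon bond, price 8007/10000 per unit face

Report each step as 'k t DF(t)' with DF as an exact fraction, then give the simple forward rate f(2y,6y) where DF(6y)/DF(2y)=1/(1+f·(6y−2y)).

step 1 [1y] swap r/1=207/4793: DF=(1 − 207/4793·(0))/(1+207/4793) = 4793/5000 ≈ 0.958600
step 2 [2y] swap r/1=779/18807: DF=(1 − 779/18807·(0.958600))/(1+779/18807) = 9221/10000 ≈ 0.922100
step 3 [3y] zero: DF = P = 554/625 ≈ 0.886400
step 4 [4y] swap r/1=496/12061: DF=(1 − 496/12061·(0.958600+0.922100+0.886400))/(1+496/12061) = 532/625 ≈ 0.851200
step 5 [5y] bond c/1=1/16: DF=(175107/160000 − 1/16·(0.958600+0.922100+0.886400+0.851200))/(1+1/16) = 2043/2500 ≈ 0.817200
step 6 [6y] zero: DF = P = 8007/10000 ≈ 0.800700

1 1 4793/5000
2 2 9221/10000
3 3 554/625
4 4 532/625
5 5 2043/2500
6 6 8007/10000
f(2y,6y) = ((9221/10000)/(8007/10000) − 1)/(4) = 607/16014 ≈ 3.7904%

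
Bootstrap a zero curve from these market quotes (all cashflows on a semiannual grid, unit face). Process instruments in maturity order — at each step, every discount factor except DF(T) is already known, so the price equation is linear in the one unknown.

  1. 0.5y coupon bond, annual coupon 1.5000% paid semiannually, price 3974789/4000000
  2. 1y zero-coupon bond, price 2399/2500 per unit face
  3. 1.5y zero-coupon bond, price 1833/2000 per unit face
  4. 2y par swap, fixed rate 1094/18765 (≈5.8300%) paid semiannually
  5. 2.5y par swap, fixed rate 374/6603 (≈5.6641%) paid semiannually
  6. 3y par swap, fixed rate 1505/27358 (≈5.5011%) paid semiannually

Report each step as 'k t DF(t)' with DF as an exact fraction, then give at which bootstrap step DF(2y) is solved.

step 1 [0.5y] bond c/2=3/400: DF=(3974789/4000000 − 3/400·(0))/(1+3/400) = 9863/10000 ≈ 0.986300
step 2 [1y] zero: DF = P = 2399/2500 ≈ 0.959600
step 3 [1.5y] zero: DF = P = 1833/2000 ≈ 0.916500
step 4 [2y] swap r/2=547/18765: DF=(1 − 547/18765·(0.986300+0.959600+0.916500))/(1+547/18765) = 4453/5000 ≈ 0.890600
step 5 [2.5y] swap r/2=187/6603: DF=(1 − 187/6603·(0.986300+0.959600+0.916500+0.890600))/(1+187/6603) = 8691/10000 ≈ 0.869100
step 6 [3y] swap r/2=1505/54716: DF=(1 − 1505/54716·(0.986300+0.959600+0.916500+0.890600+0.869100))/(1+1505/54716) = 1699/2000 ≈ 0.849500

1 1/2 9863/10000
2 1 2399/2500
3 3/2 1833/2000
4 2 4453/5000
5 5/2 8691/10000
6 3 1699/2000
DF(2y) is solved at step 4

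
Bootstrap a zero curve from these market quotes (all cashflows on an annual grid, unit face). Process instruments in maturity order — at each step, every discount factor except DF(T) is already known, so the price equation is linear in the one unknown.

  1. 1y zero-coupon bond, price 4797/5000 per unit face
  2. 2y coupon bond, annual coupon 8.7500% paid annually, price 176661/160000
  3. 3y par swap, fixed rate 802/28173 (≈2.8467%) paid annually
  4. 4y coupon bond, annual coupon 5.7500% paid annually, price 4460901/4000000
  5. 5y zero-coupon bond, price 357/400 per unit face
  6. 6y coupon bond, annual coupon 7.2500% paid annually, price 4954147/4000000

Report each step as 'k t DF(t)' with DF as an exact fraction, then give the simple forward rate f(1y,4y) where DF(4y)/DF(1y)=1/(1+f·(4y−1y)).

step 1 [1y] zero: DF = P = 4797/5000 ≈ 0.959400
step 2 [2y] bond c/1=7/80: DF=(176661/160000 − 7/80·(0.959400))/(1+7/80) = 9381/10000 ≈ 0.938100
step 3 [3y] swap r/1=802/28173: DF=(1 − 802/28173·(0.959400+0.938100))/(1+802/28173) = 4599/5000 ≈ 0.919800
step 4 [4y] bond c/1=23/400: DF=(4460901/4000000 − 23/400·(0.959400+0.938100+0.919800))/(1+23/400) = 4507/5000 ≈ 0.901400
step 5 [5y] zero: DF = P = 357/400 ≈ 0.892500
step 6 [6y] bond c/1=29/400: DF=(4954147/4000000 − 29/400·(0.959400+0.938100+0.919800+0.901400+0.892500))/(1+29/400) = 8431/10000 ≈ 0.843100

1 1 4797/5000
2 2 9381/10000
3 3 4599/5000
4 4 4507/5000
5 5 357/400
6 6 8431/10000
f(1y,4y) = ((4797/5000)/(4507/5000) − 1)/(3) = 290/13521 ≈ 2.1448%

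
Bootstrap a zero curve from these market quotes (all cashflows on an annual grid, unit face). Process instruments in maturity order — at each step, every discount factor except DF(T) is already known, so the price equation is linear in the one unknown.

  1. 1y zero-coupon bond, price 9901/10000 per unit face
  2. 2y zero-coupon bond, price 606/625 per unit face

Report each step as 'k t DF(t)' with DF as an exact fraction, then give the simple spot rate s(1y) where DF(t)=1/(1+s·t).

1 1 9901/10000
2 2 606/625
s(1y) = (1/(9901/10000) − 1)/(1) = 99/9901 ≈ 0.9999%

step 1 [1y] zero: DF = P = 9901/10000 ≈ 0.990100
step 2 [2y] zero: DF = P = 606/625 ≈ 0.969600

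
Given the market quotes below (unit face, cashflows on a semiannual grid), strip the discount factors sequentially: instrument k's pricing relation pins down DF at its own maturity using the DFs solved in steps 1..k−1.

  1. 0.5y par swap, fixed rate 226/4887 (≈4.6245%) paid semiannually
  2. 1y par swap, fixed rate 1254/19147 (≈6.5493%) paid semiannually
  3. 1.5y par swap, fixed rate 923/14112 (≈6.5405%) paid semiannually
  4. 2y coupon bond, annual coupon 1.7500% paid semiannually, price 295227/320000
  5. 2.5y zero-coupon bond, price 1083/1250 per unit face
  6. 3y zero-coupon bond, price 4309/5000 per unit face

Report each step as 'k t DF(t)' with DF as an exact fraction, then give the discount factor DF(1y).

step 1 [0.5y] swap r/2=113/4887: DF=(1 − 113/4887·(0))/(1+113/4887) = 4887/5000 ≈ 0.977400
step 2 [1y] swap r/2=627/19147: DF=(1 − 627/19147·(0.977400))/(1+627/19147) = 9373/10000 ≈ 0.937300
step 3 [1.5y] swap r/2=923/28224: DF=(1 − 923/28224·(0.977400+0.937300))/(1+923/28224) = 9077/10000 ≈ 0.907700
step 4 [2y] bond c/2=7/800: DF=(295227/320000 − 7/800·(0.977400+0.937300+0.907700))/(1+7/800) = 8901/10000 ≈ 0.890100
step 5 [2.5y] zero: DF = P = 1083/1250 ≈ 0.866400
step 6 [3y] zero: DF = P = 4309/5000 ≈ 0.861800

1 1/2 4887/5000
2 1 9373/10000
3 3/2 9077/10000
4 2 8901/10000
5 5/2 1083/1250
6 3 4309/5000
DF(1y) = 9373/10000 ≈ 0.937300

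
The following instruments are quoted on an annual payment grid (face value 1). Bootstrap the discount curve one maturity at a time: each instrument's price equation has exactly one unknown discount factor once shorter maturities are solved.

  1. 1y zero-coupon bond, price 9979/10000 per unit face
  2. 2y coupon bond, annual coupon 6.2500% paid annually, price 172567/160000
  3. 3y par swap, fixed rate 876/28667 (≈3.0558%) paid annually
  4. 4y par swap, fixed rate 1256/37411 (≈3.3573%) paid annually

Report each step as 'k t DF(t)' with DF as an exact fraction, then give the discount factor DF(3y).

step 1 [1y] zero: DF = P = 9979/10000 ≈ 0.997900
step 2 [2y] bond c/1=1/16: DF=(172567/160000 − 1/16·(0.997900))/(1+1/16) = 2391/2500 ≈ 0.956400
step 3 [3y] swap r/1=876/28667: DF=(1 − 876/28667·(0.997900+0.956400))/(1+876/28667) = 2281/2500 ≈ 0.912400
step 4 [4y] swap r/1=1256/37411: DF=(1 − 1256/37411·(0.997900+0.956400+0.912400))/(1+1256/37411) = 1093/1250 ≈ 0.874400

1 1 9979/10000
2 2 2391/2500
3 3 2281/2500
4 4 1093/1250
DF(3y) = 2281/2500 ≈ 0.912400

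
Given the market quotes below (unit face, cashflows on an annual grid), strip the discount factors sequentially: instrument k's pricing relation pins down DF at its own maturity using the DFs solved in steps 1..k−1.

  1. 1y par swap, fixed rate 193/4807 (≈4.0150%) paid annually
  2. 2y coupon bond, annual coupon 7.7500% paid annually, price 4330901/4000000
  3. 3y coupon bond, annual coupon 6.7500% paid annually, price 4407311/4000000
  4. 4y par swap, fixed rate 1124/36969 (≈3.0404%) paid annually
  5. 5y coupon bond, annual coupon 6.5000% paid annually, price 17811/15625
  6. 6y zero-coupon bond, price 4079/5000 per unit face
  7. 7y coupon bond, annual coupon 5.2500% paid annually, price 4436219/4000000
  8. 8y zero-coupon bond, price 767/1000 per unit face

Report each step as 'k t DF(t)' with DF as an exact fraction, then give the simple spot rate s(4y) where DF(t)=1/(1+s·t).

1 1 4807/5000
2 2 9357/10000
3 3 4561/5000
4 4 2219/2500
5 5 8447/10000
6 6 4079/5000
7 7 1573/2000
8 8 767/1000
s(4y) = (1/(2219/2500) − 1)/(4) = 281/8876 ≈ 3.1658%

step 1 [1y] swap r/1=193/4807: DF=(1 − 193/4807·(0))/(1+193/4807) = 4807/5000 ≈ 0.961400
step 2 [2y] bond c/1=31/400: DF=(4330901/4000000 − 31/400·(0.961400))/(1+31/400) = 9357/10000 ≈ 0.935700
step 3 [3y] bond c/1=27/400: DF=(4407311/4000000 − 27/400·(0.961400+0.935700))/(1+27/400) = 4561/5000 ≈ 0.912200
step 4 [4y] swap r/1=1124/36969: DF=(1 − 1124/36969·(0.961400+0.935700+0.912200))/(1+1124/36969) = 2219/2500 ≈ 0.887600
step 5 [5y] bond c/1=13/200: DF=(17811/15625 − 13/200·(0.961400+0.935700+0.912200+0.887600))/(1+13/200) = 8447/10000 ≈ 0.844700
step 6 [6y] zero: DF = P = 4079/5000 ≈ 0.815800
step 7 [7y] bond c/1=21/400: DF=(4436219/4000000 − 21/400·(0.961400+0.935700+0.912200+0.887600+0.844700+0.815800))/(1+21/400) = 1573/2000 ≈ 0.786500
step 8 [8y] zero: DF = P = 767/1000 ≈ 0.767000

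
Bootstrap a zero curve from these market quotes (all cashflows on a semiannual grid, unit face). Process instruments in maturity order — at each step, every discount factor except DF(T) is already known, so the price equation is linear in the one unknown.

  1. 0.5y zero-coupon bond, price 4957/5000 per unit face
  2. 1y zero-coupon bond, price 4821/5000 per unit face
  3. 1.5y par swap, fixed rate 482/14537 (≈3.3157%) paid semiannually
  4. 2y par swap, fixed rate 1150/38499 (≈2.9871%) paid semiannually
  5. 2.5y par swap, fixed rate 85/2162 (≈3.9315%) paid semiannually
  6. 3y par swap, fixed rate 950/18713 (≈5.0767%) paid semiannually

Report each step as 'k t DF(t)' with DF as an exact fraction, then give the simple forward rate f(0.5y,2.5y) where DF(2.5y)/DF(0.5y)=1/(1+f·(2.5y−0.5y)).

1 1/2 4957/5000
2 1 4821/5000
3 3/2 4759/5000
4 2 377/400
5 5/2 1813/2000
6 3 343/400
f(0.5y,2.5y) = ((4957/5000)/(1813/2000) − 1)/(2) = 849/18130 ≈ 4.6828%

step 1 [0.5y] zero: DF = P = 4957/5000 ≈ 0.991400
step 2 [1y] zero: DF = P = 4821/5000 ≈ 0.964200
step 3 [1.5y] swap r/2=241/14537: DF=(1 − 241/14537·(0.991400+0.964200))/(1+241/14537) = 4759/5000 ≈ 0.951800
step 4 [2y] swap r/2=575/38499: DF=(1 − 575/38499·(0.991400+0.964200+0.951800))/(1+575/38499) = 377/400 ≈ 0.942500
step 5 [2.5y] swap r/2=85/4324: DF=(1 − 85/4324·(0.991400+0.964200+0.951800+0.942500))/(1+85/4324) = 1813/2000 ≈ 0.906500
step 6 [3y] swap r/2=475/18713: DF=(1 − 475/18713·(0.991400+0.964200+0.951800+0.942500+0.906500))/(1+475/18713) = 343/400 ≈ 0.857500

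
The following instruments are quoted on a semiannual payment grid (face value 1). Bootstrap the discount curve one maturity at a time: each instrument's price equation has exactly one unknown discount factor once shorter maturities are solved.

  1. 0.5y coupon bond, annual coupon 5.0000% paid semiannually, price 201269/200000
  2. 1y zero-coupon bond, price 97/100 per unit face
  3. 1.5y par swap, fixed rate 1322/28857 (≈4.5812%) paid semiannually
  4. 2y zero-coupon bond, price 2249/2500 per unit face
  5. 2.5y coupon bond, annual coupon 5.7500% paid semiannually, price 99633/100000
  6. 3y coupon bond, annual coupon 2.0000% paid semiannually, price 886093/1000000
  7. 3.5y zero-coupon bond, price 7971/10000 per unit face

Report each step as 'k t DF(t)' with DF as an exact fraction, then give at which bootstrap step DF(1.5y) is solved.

step 1 [0.5y] bond c/2=1/40: DF=(201269/200000 − 1/40·(0))/(1+1/40) = 4909/5000 ≈ 0.981800
step 2 [1y] zero: DF = P = 97/100 ≈ 0.970000
step 3 [1.5y] swap r/2=661/28857: DF=(1 − 661/28857·(0.981800+0.970000))/(1+661/28857) = 9339/10000 ≈ 0.933900
step 4 [2y] zero: DF = P = 2249/2500 ≈ 0.899600
step 5 [2.5y] bond c/2=23/800: DF=(99633/100000 − 23/800·(0.981800+0.970000+0.933900+0.899600))/(1+23/800) = 8627/10000 ≈ 0.862700
step 6 [3y] bond c/2=1/100: DF=(886093/1000000 − 1/100·(0.981800+0.970000+0.933900+0.899600+0.862700))/(1+1/100) = 8313/10000 ≈ 0.831300
step 7 [3.5y] zero: DF = P = 7971/10000 ≈ 0.797100

1 1/2 4909/5000
2 1 97/100
3 3/2 9339/10000
4 2 2249/2500
5 5/2 8627/10000
6 3 8313/10000
7 7/2 7971/10000
DF(1.5y) is solved at step 3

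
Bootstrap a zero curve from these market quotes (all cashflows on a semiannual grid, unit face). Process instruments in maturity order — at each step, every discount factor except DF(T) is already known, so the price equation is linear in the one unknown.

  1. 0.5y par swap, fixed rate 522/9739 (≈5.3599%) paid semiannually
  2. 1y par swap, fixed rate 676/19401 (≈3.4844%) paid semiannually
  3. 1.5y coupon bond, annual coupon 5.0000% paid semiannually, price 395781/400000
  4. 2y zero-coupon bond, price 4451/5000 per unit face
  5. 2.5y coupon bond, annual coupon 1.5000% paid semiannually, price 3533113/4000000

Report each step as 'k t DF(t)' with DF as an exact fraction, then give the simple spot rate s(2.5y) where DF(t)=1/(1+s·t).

step 1 [0.5y] swap r/2=261/9739: DF=(1 − 261/9739·(0))/(1+261/9739) = 9739/10000 ≈ 0.973900
step 2 [1y] swap r/2=338/19401: DF=(1 − 338/19401·(0.973900))/(1+338/19401) = 4831/5000 ≈ 0.966200
step 3 [1.5y] bond c/2=1/40: DF=(395781/400000 − 1/40·(0.973900+0.966200))/(1+1/40) = 459/500 ≈ 0.918000
step 4 [2y] zero: DF = P = 4451/5000 ≈ 0.890200
step 5 [2.5y] bond c/2=3/400: DF=(3533113/4000000 − 3/400·(0.973900+0.966200+0.918000+0.890200))/(1+3/400) = 1061/1250 ≈ 0.848800

1 1/2 9739/10000
2 1 4831/5000
3 3/2 459/500
4 2 4451/5000
5 5/2 1061/1250
s(2.5y) = (1/(1061/1250) − 1)/(5/2) = 378/5305 ≈ 7.1254%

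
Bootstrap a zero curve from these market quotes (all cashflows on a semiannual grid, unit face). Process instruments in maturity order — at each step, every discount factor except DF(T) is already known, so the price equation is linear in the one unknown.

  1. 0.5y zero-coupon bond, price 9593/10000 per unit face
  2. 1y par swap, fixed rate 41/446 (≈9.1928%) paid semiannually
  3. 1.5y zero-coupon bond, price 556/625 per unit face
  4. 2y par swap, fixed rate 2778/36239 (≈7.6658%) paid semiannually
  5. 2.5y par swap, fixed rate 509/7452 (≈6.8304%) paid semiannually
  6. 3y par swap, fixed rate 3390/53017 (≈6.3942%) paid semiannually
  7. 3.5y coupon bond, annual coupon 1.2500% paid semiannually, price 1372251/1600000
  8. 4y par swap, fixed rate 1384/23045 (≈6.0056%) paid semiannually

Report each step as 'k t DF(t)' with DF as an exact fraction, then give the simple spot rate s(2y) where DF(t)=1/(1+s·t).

step 1 [0.5y] zero: DF = P = 9593/10000 ≈ 0.959300
step 2 [1y] swap r/2=41/892: DF=(1 − 41/892·(0.959300))/(1+41/892) = 9139/10000 ≈ 0.913900
step 3 [1.5y] zero: DF = P = 556/625 ≈ 0.889600
step 4 [2y] swap r/2=1389/36239: DF=(1 − 1389/36239·(0.959300+0.913900+0.889600))/(1+1389/36239) = 8611/10000 ≈ 0.861100
step 5 [2.5y] swap r/2=509/14904: DF=(1 − 509/14904·(0.959300+0.913900+0.889600+0.861100))/(1+509/14904) = 8473/10000 ≈ 0.847300
step 6 [3y] swap r/2=1695/53017: DF=(1 − 1695/53017·(0.959300+0.913900+0.889600+0.861100+0.847300))/(1+1695/53017) = 1661/2000 ≈ 0.830500
step 7 [3.5y] bond c/2=1/160: DF=(1372251/1600000 − 1/160·(0.959300+0.913900+0.889600+0.861100+0.847300+0.830500))/(1+1/160) = 4097/5000 ≈ 0.819400
step 8 [4y] swap r/2=692/23045: DF=(1 − 692/23045·(0.959300+0.913900+0.889600+0.861100+0.847300+0.830500+0.819400))/(1+692/23045) = 1981/2500 ≈ 0.792400

1 1/2 9593/10000
2 1 9139/10000
3 3/2 556/625
4 2 8611/10000
5 5/2 8473/10000
6 3 1661/2000
7 7/2 4097/5000
8 4 1981/2500
s(2y) = (1/(8611/10000) − 1)/(2) = 1389/17222 ≈ 8.0653%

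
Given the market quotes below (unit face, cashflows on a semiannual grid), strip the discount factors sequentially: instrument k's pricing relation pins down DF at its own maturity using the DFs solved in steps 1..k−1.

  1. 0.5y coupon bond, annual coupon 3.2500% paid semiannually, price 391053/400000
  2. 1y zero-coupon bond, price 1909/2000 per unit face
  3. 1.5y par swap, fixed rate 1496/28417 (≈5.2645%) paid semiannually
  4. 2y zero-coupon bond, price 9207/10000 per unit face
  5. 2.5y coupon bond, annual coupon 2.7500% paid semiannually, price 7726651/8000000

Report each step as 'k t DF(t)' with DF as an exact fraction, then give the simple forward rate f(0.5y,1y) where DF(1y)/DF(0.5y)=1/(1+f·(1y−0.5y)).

1 1/2 481/500
2 1 1909/2000
3 3/2 2313/2500
4 2 9207/10000
5 5/2 9017/10000
f(0.5y,1y) = ((481/500)/(1909/2000) − 1)/(1/2) = 30/1909 ≈ 1.5715%

step 1 [0.5y] bond c/2=13/800: DF=(391053/400000 − 13/800·(0))/(1+13/800) = 481/500 ≈ 0.962000
step 2 [1y] zero: DF = P = 1909/2000 ≈ 0.954500
step 3 [1.5y] swap r/2=748/28417: DF=(1 − 748/28417·(0.962000+0.954500))/(1+748/28417) = 2313/2500 ≈ 0.925200
step 4 [2y] zero: DF = P = 9207/10000 ≈ 0.920700
step 5 [2.5y] bond c/2=11/800: DF=(7726651/8000000 − 11/800·(0.962000+0.954500+0.925200+0.920700))/(1+11/800) = 9017/10000 ≈ 0.901700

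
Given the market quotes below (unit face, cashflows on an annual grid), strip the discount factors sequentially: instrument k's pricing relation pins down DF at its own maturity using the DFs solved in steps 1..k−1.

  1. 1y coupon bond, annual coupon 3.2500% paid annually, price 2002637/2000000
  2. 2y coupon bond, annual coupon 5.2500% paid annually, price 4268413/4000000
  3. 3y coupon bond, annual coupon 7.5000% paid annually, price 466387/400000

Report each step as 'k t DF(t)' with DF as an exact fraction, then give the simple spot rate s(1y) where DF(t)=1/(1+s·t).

1 1 4849/5000
2 2 1931/2000
3 3 1187/1250
s(1y) = (1/(4849/5000) − 1)/(1) = 151/4849 ≈ 3.1140%

step 1 [1y] bond c/1=13/400: DF=(2002637/2000000 − 13/400·(0))/(1+13/400) = 4849/5000 ≈ 0.969800
step 2 [2y] bond c/1=21/400: DF=(4268413/4000000 − 21/400·(0.969800))/(1+21/400) = 1931/2000 ≈ 0.965500
step 3 [3y] bond c/1=3/40: DF=(466387/400000 − 3/40·(0.969800+0.965500))/(1+3/40) = 1187/1250 ≈ 0.949600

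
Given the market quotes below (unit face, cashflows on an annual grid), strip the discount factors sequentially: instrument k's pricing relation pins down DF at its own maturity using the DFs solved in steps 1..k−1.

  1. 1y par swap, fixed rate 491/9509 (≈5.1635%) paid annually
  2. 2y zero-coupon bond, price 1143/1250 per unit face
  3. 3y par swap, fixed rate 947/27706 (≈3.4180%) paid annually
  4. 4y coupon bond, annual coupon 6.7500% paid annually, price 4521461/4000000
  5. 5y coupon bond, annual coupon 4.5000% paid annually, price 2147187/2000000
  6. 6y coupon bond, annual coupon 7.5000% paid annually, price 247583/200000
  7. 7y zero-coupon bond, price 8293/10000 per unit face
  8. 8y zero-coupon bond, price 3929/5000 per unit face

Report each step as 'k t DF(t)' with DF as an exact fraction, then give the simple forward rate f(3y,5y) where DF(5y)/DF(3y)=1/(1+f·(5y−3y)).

1 1 9509/10000
2 2 1143/1250
3 3 9053/10000
4 4 8837/10000
5 5 87/100
6 6 8359/10000
7 7 8293/10000
8 8 3929/5000
f(3y,5y) = ((9053/10000)/(87/100) − 1)/(2) = 353/17400 ≈ 2.0287%

step 1 [1y] swap r/1=491/9509: DF=(1 − 491/9509·(0))/(1+491/9509) = 9509/10000 ≈ 0.950900
step 2 [2y] zero: DF = P = 1143/1250 ≈ 0.914400
step 3 [3y] swap r/1=947/27706: DF=(1 − 947/27706·(0.950900+0.914400))/(1+947/27706) = 9053/10000 ≈ 0.905300
step 4 [4y] bond c/1=27/400: DF=(4521461/4000000 − 27/400·(0.950900+0.914400+0.905300))/(1+27/400) = 8837/10000 ≈ 0.883700
step 5 [5y] bond c/1=9/200: DF=(2147187/2000000 − 9/200·(0.950900+0.914400+0.905300+0.883700))/(1+9/200) = 87/100 ≈ 0.870000
step 6 [6y] bond c/1=3/40: DF=(247583/200000 − 3/40·(0.950900+0.914400+0.905300+0.883700+0.870000))/(1+3/40) = 8359/10000 ≈ 0.835900
step 7 [7y] zero: DF = P = 8293/10000 ≈ 0.829300
step 8 [8y] zero: DF = P = 3929/5000 ≈ 0.785800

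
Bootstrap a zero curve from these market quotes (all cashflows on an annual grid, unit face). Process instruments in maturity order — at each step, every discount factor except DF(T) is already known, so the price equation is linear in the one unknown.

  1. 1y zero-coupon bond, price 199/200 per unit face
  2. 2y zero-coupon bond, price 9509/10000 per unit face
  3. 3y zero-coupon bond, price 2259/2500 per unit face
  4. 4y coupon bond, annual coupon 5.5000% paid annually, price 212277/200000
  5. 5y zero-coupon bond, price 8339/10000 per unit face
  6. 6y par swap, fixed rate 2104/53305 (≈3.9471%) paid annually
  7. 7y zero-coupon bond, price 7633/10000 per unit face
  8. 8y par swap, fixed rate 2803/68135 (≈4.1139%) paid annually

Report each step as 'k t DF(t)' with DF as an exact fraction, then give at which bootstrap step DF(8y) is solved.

step 1 [1y] zero: DF = P = 199/200 ≈ 0.995000
step 2 [2y] zero: DF = P = 9509/10000 ≈ 0.950900
step 3 [3y] zero: DF = P = 2259/2500 ≈ 0.903600
step 4 [4y] bond c/1=11/200: DF=(212277/200000 − 11/200·(0.995000+0.950900+0.903600))/(1+11/200) = 343/400 ≈ 0.857500
step 5 [5y] zero: DF = P = 8339/10000 ≈ 0.833900
step 6 [6y] swap r/1=2104/53305: DF=(1 − 2104/53305·(0.995000+0.950900+0.903600+0.857500+0.833900))/(1+2104/53305) = 987/1250 ≈ 0.789600
step 7 [7y] zero: DF = P = 7633/10000 ≈ 0.763300
step 8 [8y] swap r/1=2803/68135: DF=(1 − 2803/68135·(0.995000+0.950900+0.903600+0.857500+0.833900+0.789600+0.763300))/(1+2803/68135) = 7197/10000 ≈ 0.719700

1 1 199/200
2 2 9509/10000
3 3 2259/2500
4 4 343/400
5 5 8339/10000
6 6 987/1250
7 7 7633/10000
8 8 7197/10000
DF(8y) is solved at step 8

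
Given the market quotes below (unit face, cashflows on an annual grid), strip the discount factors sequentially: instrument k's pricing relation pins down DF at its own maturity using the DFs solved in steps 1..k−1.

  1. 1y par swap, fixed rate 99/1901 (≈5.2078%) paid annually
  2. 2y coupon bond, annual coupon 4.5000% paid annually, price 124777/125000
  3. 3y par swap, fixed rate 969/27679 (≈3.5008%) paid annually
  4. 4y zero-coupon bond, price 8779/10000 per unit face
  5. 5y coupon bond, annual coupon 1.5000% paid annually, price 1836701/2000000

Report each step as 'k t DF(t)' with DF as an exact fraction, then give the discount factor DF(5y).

step 1 [1y] swap r/1=99/1901: DF=(1 − 99/1901·(0))/(1+99/1901) = 1901/2000 ≈ 0.950500
step 2 [2y] bond c/1=9/200: DF=(124777/125000 − 9/200·(0.950500))/(1+9/200) = 9143/10000 ≈ 0.914300
step 3 [3y] swap r/1=969/27679: DF=(1 − 969/27679·(0.950500+0.914300))/(1+969/27679) = 9031/10000 ≈ 0.903100
step 4 [4y] zero: DF = P = 8779/10000 ≈ 0.877900
step 5 [5y] bond c/1=3/200: DF=(1836701/2000000 − 3/200·(0.950500+0.914300+0.903100+0.877900))/(1+3/200) = 8509/10000 ≈ 0.850900

1 1 1901/2000
2 2 9143/10000
3 3 9031/10000
4 4 8779/10000
5 5 8509/10000
DF(5y) = 8509/10000 ≈ 0.850900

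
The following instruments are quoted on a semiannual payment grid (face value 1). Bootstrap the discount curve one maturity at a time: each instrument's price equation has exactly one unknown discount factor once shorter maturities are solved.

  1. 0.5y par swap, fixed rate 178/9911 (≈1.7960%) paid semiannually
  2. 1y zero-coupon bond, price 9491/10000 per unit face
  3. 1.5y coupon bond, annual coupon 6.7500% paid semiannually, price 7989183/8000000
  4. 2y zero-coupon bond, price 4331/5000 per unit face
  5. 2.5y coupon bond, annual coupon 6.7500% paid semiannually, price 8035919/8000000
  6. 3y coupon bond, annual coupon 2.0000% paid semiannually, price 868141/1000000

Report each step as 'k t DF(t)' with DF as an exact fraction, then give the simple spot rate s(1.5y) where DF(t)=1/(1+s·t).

step 1 [0.5y] swap r/2=89/9911: DF=(1 − 89/9911·(0))/(1+89/9911) = 9911/10000 ≈ 0.991100
step 2 [1y] zero: DF = P = 9491/10000 ≈ 0.949100
step 3 [1.5y] bond c/2=27/800: DF=(7989183/8000000 − 27/800·(0.991100+0.949100))/(1+27/800) = 9027/10000 ≈ 0.902700
step 4 [2y] zero: DF = P = 4331/5000 ≈ 0.866200
step 5 [2.5y] bond c/2=27/800: DF=(8035919/8000000 − 27/800·(0.991100+0.949100+0.902700+0.866200))/(1+27/800) = 4253/5000 ≈ 0.850600
step 6 [3y] bond c/2=1/100: DF=(868141/1000000 − 1/100·(0.991100+0.949100+0.902700+0.866200+0.850600))/(1+1/100) = 509/625 ≈ 0.814400

1 1/2 9911/10000
2 1 9491/10000
3 3/2 9027/10000
4 2 4331/5000
5 5/2 4253/5000
6 3 509/625
s(1.5y) = (1/(9027/10000) − 1)/(3/2) = 1946/27081 ≈ 7.1858%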